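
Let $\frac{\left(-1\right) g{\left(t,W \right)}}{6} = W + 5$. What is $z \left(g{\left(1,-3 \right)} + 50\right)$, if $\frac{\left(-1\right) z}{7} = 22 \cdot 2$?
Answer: $-11704$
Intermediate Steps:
$g{\left(t,W \right)} = -30 - 6 W$ ($g{\left(t,W \right)} = - 6 \left(W + 5\right) = - 6 \left(5 + W\right) = -30 - 6 W$)
$z = -308$ ($z = - 7 \cdot 22 \cdot 2 = \left(-7\right) 44 = -308$)
$z \left(g{\left(1,-3 \right)} + 50\right) = - 308 \left(\left(-30 - -18\right) + 50\right) = - 308 \left(\left(-30 + 18\right) + 50\right) = - 308 \left(-12 + 50\right) = \left(-308\right) 38 = -11704$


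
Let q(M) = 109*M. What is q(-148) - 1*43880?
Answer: -60012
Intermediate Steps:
q(-148) - 1*43880 = 109*(-148) - 1*43880 = -16132 - 43880 = -60012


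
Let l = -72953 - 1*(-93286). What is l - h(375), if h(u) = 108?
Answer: 20225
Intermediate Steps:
l = 20333 (l = -72953 + 93286 = 20333)
l - h(375) = 20333 - 1*108 = 20333 - 108 = 20225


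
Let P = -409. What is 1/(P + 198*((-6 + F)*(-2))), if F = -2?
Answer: 1/2759 ≈ 0.00036245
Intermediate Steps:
1/(P + 198*((-6 + F)*(-2))) = 1/(-409 + 198*((-6 - 2)*(-2))) = 1/(-409 + 198*(-8*(-2))) = 1/(-409 + 198*16) = 1/(-409 + 3168) = 1/2759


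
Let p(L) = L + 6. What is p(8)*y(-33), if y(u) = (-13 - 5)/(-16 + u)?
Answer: 36/7 ≈ 5.1429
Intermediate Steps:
p(L) = 6 + L
y(u) = -18/(-16 + u)
p(8)*y(-33) = (6 + 8)*(-18/(-16 - 33)) = 14*(-18/(-49)) = 14*(-18*(-1/49)) = 14*(18/49) = 36/7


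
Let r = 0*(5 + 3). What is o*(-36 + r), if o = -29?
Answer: 1044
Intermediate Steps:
r = 0 (r = 0*8 = 0)
o*(-36 + r) = -29*(-36 + 0) = -29*(-36) = 1044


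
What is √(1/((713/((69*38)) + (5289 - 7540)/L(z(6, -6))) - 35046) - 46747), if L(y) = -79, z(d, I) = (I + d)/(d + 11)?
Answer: I*√4649233058609996002921/315365213 ≈ 216.21*I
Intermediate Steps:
z(d, I) = (I + d)/(11 + d)
√(1/((713/((69*38)) + (5289 - 7540)/L(z(6, -6))) - 35046) - 46747) = √(1/((713/((69*38)) + (5289 - 7540)/(-79)) - 35046) - 46747) = √(1/((713/2622 - 2251*(-1/79)) - 35046) - 46747) = √(1/((713*(1/2622) + 2251/79) - 35046) - 46747) = √(1/((31/114 + 2251/79) - 35046) - 46747) = √(1/(259063/9006 - 35046) - 46747) = √(1/(-315365213/9006) - 46747) = √(-9006/315365213 - 46747) = √(-14742377621117/315365213) = I*√4649233058609996002921/315365213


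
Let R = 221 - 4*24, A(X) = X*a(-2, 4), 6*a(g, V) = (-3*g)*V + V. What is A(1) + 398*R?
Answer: 149264/3 ≈ 49755.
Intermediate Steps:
a(g, V) = V/6 - V*g/2 (a(g, V) = ((-3*g)*V + V)/6 = (-3*V*g + V)/6 = (V - 3*V*g)/6 = V/6 - V*g/2)
A(X) = 14*X/3 (A(X) = X*((⅙)*4*(1 - 3*(-2))) = X*((⅙)*4*(1 + 6)) = X*((⅙)*4*7) = X*(14/3) = 14*X/3)
R = 125 (R = 221 - 96 = 125)
A(1) + 398*R = (14/3)*1 + 398*125 = 14/3 + 49750 = 149264/3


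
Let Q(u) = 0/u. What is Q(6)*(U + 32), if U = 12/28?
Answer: 0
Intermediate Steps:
Q(u) = 0
U = 3/7 (U = 12*(1/28) = 3/7 ≈ 0.42857)
Q(6)*(U + 32) = 0*(3/7 + 32) = 0*(227/7) = 0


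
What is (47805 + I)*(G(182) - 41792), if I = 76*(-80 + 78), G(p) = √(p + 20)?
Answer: -1991514176 + 47653*√202 ≈ -1.9908e+9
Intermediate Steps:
G(p) = √(20 + p)
I = -152 (I = 76*(-2) = -152)
(47805 + I)*(G(182) - 41792) = (47805 - 152)*(√(20 + 182) - 41792) = 47653*(√202 - 41792) = 47653*(-41792 + √202) = -1991514176 + 47653*√202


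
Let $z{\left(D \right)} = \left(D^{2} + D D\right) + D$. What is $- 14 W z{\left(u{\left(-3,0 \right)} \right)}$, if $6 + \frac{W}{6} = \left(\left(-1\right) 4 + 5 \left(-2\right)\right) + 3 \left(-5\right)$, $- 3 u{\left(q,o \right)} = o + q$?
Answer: $8820$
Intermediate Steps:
$u{\left(q,o \right)} = - \frac{o}{3} - \frac{q}{3}$ ($u{\left(q,o \right)} = - \frac{o + q}{3} = - \frac{o}{3} - \frac{q}{3}$)
$W = -210$ ($W = -36 + 6 \left(\left(\left(-1\right) 4 + 5 \left(-2\right)\right) + 3 \left(-5\right)\right) = -36 + 6 \left(\left(-4 - 10\right) - 15\right) = -36 + 6 \left(-14 - 15\right) = -36 + 6 \left(-29\right) = -36 - 174 = -210$)
$z{\left(D \right)} = D + 2 D^{2}$ ($z{\left(D \right)} = \left(D^{2} + D^{2}\right) + D = 2 D^{2} + D = D + 2 D^{2}$)
$- 14 W z{\left(u{\left(-3,0 \right)} \right)} = \left(-14\right) \left(-210\right) \left(\left(- \frac{1}{3}\right) 0 - -1\right) \left(1 + 2 \left(\left(- \frac{1}{3}\right) 0 - -1\right)\right) = 2940 \left(0 + 1\right) \left(1 + 2 \left(0 + 1\right)\right) = 2940 \cdot 1 \left(1 + 2 \cdot 1\right) = 2940 \cdot 1 \left(1 + 2\right) = 2940 \cdot 1 \cdot 3 = 2940 \cdot 3 = 8820$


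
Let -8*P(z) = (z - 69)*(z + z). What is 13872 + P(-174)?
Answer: 6603/2 ≈ 3301.5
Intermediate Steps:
P(z) = -z*(-69 + z)/4 (P(z) = -(z - 69)*(z + z)/8 = -(-69 + z)*2*z/8 = -z*(-69 + z)/4)
13872 + P(-174) = 13872 + (¼)*(-174)*(69 - 1*(-174)) = 13872 + (¼)*(-174)*(69 + 174) = 13872 + (¼)*(-174)*243 = 13872 - 21141/2 = 6603/2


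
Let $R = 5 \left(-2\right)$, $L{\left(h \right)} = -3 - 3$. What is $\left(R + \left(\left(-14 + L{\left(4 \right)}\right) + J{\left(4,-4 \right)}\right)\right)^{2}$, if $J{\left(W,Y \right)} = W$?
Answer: $676$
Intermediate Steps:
$L{\left(h \right)} = -6$
$R = -10$
$\left(R + \left(\left(-14 + L{\left(4 \right)}\right) + J{\left(4,-4 \right)}\right)\right)^{2} = \left(-10 + \left(\left(-14 - 6\right) + 4\right)\right)^{2} = \left(-10 + \left(-20 + 4\right)\right)^{2} = \left(-10 - 16\right)^{2} = \left(-26\right)^{2} = 676$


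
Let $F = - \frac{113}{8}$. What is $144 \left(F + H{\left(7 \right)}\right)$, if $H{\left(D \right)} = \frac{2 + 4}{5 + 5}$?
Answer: $- \frac{9738}{5} \approx -1947.6$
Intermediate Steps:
$F = - \frac{113}{8}$ ($F = \left(-113\right) \frac{1}{8} = - \frac{113}{8} \approx -14.125$)
$H{\left(D \right)} = \frac{3}{5}$ ($H{\left(D \right)} = \frac{6}{10} = 6 \cdot \frac{1}{10} = \frac{3}{5}$)
$144 \left(F + H{\left(7 \right)}\right) = 144 \left(- \frac{113}{8} + \frac{3}{5}\right) = 144 \left(- \frac{541}{40}\right) = - \frac{9738}{5}$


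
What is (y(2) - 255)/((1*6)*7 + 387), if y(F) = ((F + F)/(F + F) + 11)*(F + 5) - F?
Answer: -173/429 ≈ -0.40326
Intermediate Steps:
y(F) = 60 + 11*F (y(F) = ((2*F)/((2*F)) + 11)*(5 + F) - F = ((2*F)*(1/(2*F)) + 11)*(5 + F) - F = (1 + 11)*(5 + F) - F = 12*(5 + F) - F = (60 + 12*F) - F = 60 + 11*F)
(y(2) - 255)/((1*6)*7 + 387) = ((60 + 11*2) - 255)/((1*6)*7 + 387) = ((60 + 22) - 255)/(6*7 + 387) = (82 - 255)/(42 + 387) = -173/429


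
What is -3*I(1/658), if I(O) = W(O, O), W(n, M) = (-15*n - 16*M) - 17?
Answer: 33651/658 ≈ 51.141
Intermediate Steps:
W(n, M) = -17 - 16*M - 15*n (W(n, M) = (-16*M - 15*n) - 17 = -17 - 16*M - 15*n)
I(O) = -17 - 31*O (I(O) = -17 - 16*O - 15*O = -17 - 31*O)
-3*I(1/658) = -3*(-17 - 31/658) = -3*(-11217/658) = 33651/658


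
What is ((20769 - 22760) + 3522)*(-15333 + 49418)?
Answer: 52184135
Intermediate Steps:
((20769 - 22760) + 3522)*(-15333 + 49418) = (-1991 + 3522)*34085 = 1531*34085 = 52184135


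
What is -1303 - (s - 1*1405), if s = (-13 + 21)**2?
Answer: 38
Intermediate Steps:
s = 64 (s = 8**2 = 64)
-1303 - (s - 1*1405) = -1303 - (64 - 1*1405) = -1303 - (64 - 1405) = -1303 - 1*(-1341) = -1303 + 1341 = 38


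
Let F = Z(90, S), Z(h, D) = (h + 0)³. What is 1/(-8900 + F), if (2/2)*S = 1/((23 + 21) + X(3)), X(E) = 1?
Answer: 1/720100 ≈ 1.3887e-6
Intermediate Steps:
S = 1/45 (S = 1/((23 + 21) + 1) = 1/(44 + 1) = 1/45 ≈ 0.022222)
Z(h, D) = h³
F = 729000 (F = 90³ = 729000)
1/(-8900 + F) = 1/(-8900 + 729000) = 1/720100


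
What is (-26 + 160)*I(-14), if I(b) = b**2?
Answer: 26264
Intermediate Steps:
(-26 + 160)*I(-14) = (-26 + 160)*(-14)**2 = 134*196 = 26264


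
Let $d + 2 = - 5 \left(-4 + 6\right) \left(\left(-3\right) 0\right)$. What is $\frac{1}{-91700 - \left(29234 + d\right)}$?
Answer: $- \frac{1}{120932} \approx -8.2691 \cdot 10^{-6}$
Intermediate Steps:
$d = -2$ ($d = -2 + - 5 \left(-4 + 6\right) \left(\left(-3\right) 0\right) = -2 + \left(-5\right) 2 \cdot 0 = -2 - 0 = -2 + 0 = -2$)
$\frac{1}{-91700 - \left(29234 + d\right)} = \frac{1}{-91700 - 29232} = \frac{1}{-120932} = - \frac{1}{120932}$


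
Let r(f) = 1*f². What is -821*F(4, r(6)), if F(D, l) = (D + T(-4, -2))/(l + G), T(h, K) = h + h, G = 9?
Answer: 3284/45 ≈ 72.978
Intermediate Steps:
T(h, K) = 2*h
r(f) = f²
F(D, l) = (-8 + D)/(9 + l) (F(D, l) = (D + 2*(-4))/(l + 9) = (D - 8)/(9 + l) = (-8 + D)/(9 + l))
-821*F(4, r(6)) = -821*(-8 + 4)/(9 + 6²) = -821*(-4)/(9 + 36) = -821*(-4)/45 = -821*(-4/45) = 3284/45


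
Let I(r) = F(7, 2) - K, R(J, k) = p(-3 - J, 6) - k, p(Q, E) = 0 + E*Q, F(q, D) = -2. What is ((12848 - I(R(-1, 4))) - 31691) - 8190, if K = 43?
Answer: -26988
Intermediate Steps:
p(Q, E) = E*Q
R(J, k) = -18 - k - 6*J (R(J, k) = 6*(-3 - J) - k = (-18 - 6*J) - k = -18 - k - 6*J)
I(r) = -45 (I(r) = -2 - 1*43 = -2 - 43 = -45)
((12848 - I(R(-1, 4))) - 31691) - 8190 = ((12848 - 1*(-45)) - 31691) - 8190 = ((12848 + 45) - 31691) - 8190 = (12893 - 31691) - 8190 = -18798 - 8190 = -26988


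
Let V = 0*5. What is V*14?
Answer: 0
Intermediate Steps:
V = 0
V*14 = 0*14 = 0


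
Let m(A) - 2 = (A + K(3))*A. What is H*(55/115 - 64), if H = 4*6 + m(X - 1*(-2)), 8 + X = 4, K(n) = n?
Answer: -35064/23 ≈ -1524.5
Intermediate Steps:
X = -4 (X = -8 + 4 = -4)
m(A) = 2 + A*(3 + A) (m(A) = 2 + (A + 3)*A = 2 + (3 + A)*A = 2 + A*(3 + A))
H = 24 (H = 4*6 + (2 + (-4 - 1*(-2))² + 3*(-4 - 1*(-2))) = 24 + (2 + (-4 + 2)² + 3*(-4 + 2)) = 24 + (2 + (-2)² + 3*(-2)) = 24 + (2 + 4 - 6) = 24 + 0 = 24)
H*(55/115 - 64) = 24*(55/115 - 64) = 24*(55*(1/115) - 64) = 24*(11/23 - 64) = 24*(-1461/23) = -35064/23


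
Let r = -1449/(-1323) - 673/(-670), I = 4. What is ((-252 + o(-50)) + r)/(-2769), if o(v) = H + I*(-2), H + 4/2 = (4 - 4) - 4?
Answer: 3713077/38959830 ≈ 0.095305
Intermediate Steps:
H = -6 (H = -2 + ((4 - 4) - 4) = -2 + (0 - 4) = -2 - 4 = -6)
o(v) = -14 (o(v) = -6 + 4*(-2) = -6 - 8 = -14)
r = 29543/14070 (r = -1449*(-1/1323) - 673*(-1/670) = 23/21 + 673/670 = 29543/14070 ≈ 2.0997)
((-252 + o(-50)) + r)/(-2769) = ((-252 - 14) + 29543/14070)/(-2769) = (-266 + 29543/14070)*(-1/2769) = -3713077/14070*(-1/2769) = 3713077/38959830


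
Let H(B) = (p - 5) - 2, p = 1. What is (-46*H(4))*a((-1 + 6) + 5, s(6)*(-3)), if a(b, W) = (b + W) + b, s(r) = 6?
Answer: 552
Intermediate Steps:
H(B) = -6 (H(B) = (1 - 5) - 2 = -4 - 2 = -6)
a(b, W) = W + 2*b (a(b, W) = (W + b) + b = W + 2*b)
(-46*H(4))*a((-1 + 6) + 5, s(6)*(-3)) = (-46*(-6))*(6*(-3) + 2*((-1 + 6) + 5)) = 276*(-18 + 2*(5 + 5)) = 276*(-18 + 2*10) = 276*(-18 + 20) = 276*2 = 552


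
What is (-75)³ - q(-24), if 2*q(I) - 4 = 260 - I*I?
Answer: -421719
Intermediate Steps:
q(I) = 132 - I²/2 (q(I) = 2 + (260 - I*I)/2 = 2 + (260 - I²)/2 = 2 + (130 - I²/2) = 132 - I²/2)
(-75)³ - q(-24) = (-75)³ - (132 - ½*(-24)²) = -421875 - (132 - ½*576) = -421875 - (132 - 288) = -421875 - 1*(-156) = -421875 + 156 = -421719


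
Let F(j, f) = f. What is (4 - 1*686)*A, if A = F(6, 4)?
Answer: -2728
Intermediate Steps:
A = 4
(4 - 1*686)*A = (4 - 1*686)*4 = (4 - 686)*4 = -682*4 = -2728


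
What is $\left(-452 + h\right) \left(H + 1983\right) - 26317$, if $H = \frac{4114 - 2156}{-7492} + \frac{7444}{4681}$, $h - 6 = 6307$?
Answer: $\frac{203473544206221}{17535026} \approx 1.1604 \cdot 10^{7}$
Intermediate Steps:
$h = 6313$ ($h = 6 + 6307 = 6313$)
$H = \frac{23302525}{17535026}$ ($H = \left(4114 - 2156\right) \left(- \frac{1}{7492}\right) + 7444 \cdot \frac{1}{4681} = 1958 \left(- \frac{1}{7492}\right) + \frac{7444}{4681} = - \frac{979}{3746} + \frac{7444}{4681} = \frac{23302525}{17535026} \approx 1.3289$)
$\left(-452 + h\right) \left(H + 1983\right) - 26317 = \left(-452 + 6313\right) \left(\frac{23302525}{17535026} + 1983\right) - 26317 = 5861 \cdot \frac{34795259083}{17535026} - 26317 = \frac{203935013485463}{17535026} - 26317 = \frac{203473544206221}{17535026}$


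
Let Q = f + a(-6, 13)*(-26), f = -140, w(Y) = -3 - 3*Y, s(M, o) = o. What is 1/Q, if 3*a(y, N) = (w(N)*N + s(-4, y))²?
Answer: -1/2640908 ≈ -3.7866e-7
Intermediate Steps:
a(y, N) = (y + N*(-3 - 3*N))²/3 (a(y, N) = ((-3 - 3*N)*N + y)²/3 = (N*(-3 - 3*N) + y)²/3 = (y + N*(-3 - 3*N))²/3)
Q = -2640908 (Q = -140 + ((-1*(-6) + 3*13*(1 + 13))²/3)*(-26) = -140 + ((6 + 3*13*14)²/3)*(-26) = -140 + ((6 + 546)²/3)*(-26) = -140 + ((⅓)*552²)*(-26) = -140 + ((⅓)*304704)*(-26) = -140 + 101568*(-26) = -140 - 2640768 = -2640908)
1/Q = 1/(-2640908) = -1/2640908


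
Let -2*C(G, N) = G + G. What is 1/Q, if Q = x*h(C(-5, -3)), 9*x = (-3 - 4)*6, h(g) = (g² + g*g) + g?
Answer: -3/770 ≈ -0.0038961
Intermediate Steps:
C(G, N) = -G (C(G, N) = -(G + G)/2 = -G)
h(g) = g + 2*g² (h(g) = (g² + g²) + g = 2*g² + g = g + 2*g²)
x = -14/3 (x = ((-3 - 4)*6)/9 = (-7*6)/9 = (⅑)*(-42) = -14/3 ≈ -4.6667)
Q = -770/3 (Q = -14*(-1*(-5))*(1 + 2*(-1*(-5)))/3 = -70*(1 + 2*5)/3 = -70*(1 + 10)/3 = -70*11/3 = -14/3*55 = -770/3 ≈ -256.67)
1/Q = 1/(-770/3) = -3/770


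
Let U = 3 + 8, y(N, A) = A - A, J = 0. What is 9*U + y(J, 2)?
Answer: 99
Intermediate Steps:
y(N, A) = 0
U = 11
9*U + y(J, 2) = 9*11 + 0 = 99 + 0 = 99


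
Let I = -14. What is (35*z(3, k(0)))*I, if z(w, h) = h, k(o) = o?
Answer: 0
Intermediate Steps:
(35*z(3, k(0)))*I = (35*0)*(-14) = 0*(-14) = 0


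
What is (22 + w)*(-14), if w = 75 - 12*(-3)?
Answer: -1862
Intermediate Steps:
w = 111 (w = 75 + 36 = 111)
(22 + w)*(-14) = (22 + 111)*(-14) = 133*(-14) = -1862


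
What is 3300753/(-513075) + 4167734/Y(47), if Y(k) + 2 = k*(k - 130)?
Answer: -717080987003/667510575 ≈ -1074.3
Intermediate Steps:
Y(k) = -2 + k*(-130 + k) (Y(k) = -2 + k*(k - 130) = -2 + k*(-130 + k))
3300753/(-513075) + 4167734/Y(47) = 3300753/(-513075) + 4167734/(-2 + 47² - 130*47) = 3300753*(-1/513075) + 4167734/(-2 + 2209 - 6110) = -1100251/171025 + 4167734/(-3903) = -1100251/171025 + 4167734*(-1/3903) = -1100251/171025 - 4167734/3903 = -717080987003/667510575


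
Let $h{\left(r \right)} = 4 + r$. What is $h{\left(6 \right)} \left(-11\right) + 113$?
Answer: $3$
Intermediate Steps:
$h{\left(6 \right)} \left(-11\right) + 113 = \left(4 + 6\right) \left(-11\right) + 113 = 10 \left(-11\right) + 113 = -110 + 113 = 3$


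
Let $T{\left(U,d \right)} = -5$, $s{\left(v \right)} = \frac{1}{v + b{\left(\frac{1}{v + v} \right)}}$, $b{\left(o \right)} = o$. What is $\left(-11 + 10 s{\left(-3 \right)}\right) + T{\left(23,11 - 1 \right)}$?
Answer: $- \frac{364}{19} \approx -19.158$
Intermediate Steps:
$s{\left(v \right)} = \frac{1}{v + \frac{1}{2 v}}$ ($s{\left(v \right)} = \frac{1}{v + \frac{1}{v + v}} = \frac{1}{v + \frac{1}{2 v}}$)
$\left(-11 + 10 s{\left(-3 \right)}\right) + T{\left(23,11 - 1 \right)} = \left(-11 + 10 \cdot 2 \left(-3\right) \frac{1}{1 + 2 \left(-3\right)^{2}}\right) - 5 = \left(-11 + 10 \cdot 2 \left(-3\right) \frac{1}{1 + 2 \cdot 9}\right) - 5 = \left(-11 + 10 \cdot 2 \left(-3\right) \frac{1}{1 + 18}\right) - 5 = \left(-11 + 10 \cdot 2 \left(-3\right) \frac{1}{19}\right) - 5 = \left(-11 + 10 \left(- \frac{6}{19}\right)\right) - 5 = \left(-11 - \frac{60}{19}\right) - 5 = - \frac{269}{19} - 5 = - \frac{364}{19}$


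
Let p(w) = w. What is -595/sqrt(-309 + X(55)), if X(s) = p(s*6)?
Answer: -85*sqrt(21)/3 ≈ -129.84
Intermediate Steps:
X(s) = 6*s (X(s) = s*6 = 6*s)
-595/sqrt(-309 + X(55)) = -595/sqrt(-309 + 6*55) = -595/sqrt(-309 + 330) = -595*sqrt(21)/21 = -85*sqrt(21)/3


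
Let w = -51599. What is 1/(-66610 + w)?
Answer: -1/118209 ≈ -8.4596e-6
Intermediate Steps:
1/(-66610 + w) = 1/(-66610 - 51599) = 1/(-118209) = -1/118209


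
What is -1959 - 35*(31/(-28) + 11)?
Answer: -9221/4 ≈ -2305.3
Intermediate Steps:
-1959 - 35*(31/(-28) + 11) = -1959 - 35*(31*(-1/28) + 11) = -1959 - 35*(-31/28 + 11) = -1959 - 35*277/28 = -1959 - 1385/4 = -9221/4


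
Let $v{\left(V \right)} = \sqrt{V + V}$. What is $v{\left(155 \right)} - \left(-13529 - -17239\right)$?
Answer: $-3710 + \sqrt{310} \approx -3692.4$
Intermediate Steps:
$v{\left(V \right)} = \sqrt{2} \sqrt{V}$ ($v{\left(V \right)} = \sqrt{2 V} = \sqrt{2} \sqrt{V}$)
$v{\left(155 \right)} - \left(-13529 - -17239\right) = \sqrt{2} \sqrt{155} - \left(-13529 - -17239\right) = \sqrt{310} - \left(-13529 + 17239\right) = \sqrt{310} - 3710 = -3710 + \sqrt{310}$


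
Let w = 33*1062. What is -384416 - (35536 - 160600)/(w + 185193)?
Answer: -1045225560/2719 ≈ -3.8442e+5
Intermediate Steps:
w = 35046
-384416 - (35536 - 160600)/(w + 185193) = -384416 - (35536 - 160600)/(35046 + 185193) = -384416 - (-125064)/220239 = -384416 - 1*(-1544/2719) = -384416 + 1544/2719 = -1045225560/2719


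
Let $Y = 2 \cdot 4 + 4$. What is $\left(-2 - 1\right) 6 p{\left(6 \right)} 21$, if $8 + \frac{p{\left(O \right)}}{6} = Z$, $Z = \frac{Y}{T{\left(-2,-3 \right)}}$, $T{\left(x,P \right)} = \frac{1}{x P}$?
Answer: $-145152$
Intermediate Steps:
$T{\left(x,P \right)} = \frac{1}{P x}$
$Y = 12$ ($Y = 8 + 4 = 12$)
$Z = 72$ ($Z = \frac{12}{\frac{1}{-3} \frac{1}{-2}} = \frac{12}{\left(- \frac{1}{3}\right) \left(- \frac{1}{2}\right)} = 12 \frac{1}{\frac{1}{6}} = 12 \cdot 6 = 72$)
$p{\left(O \right)} = 384$ ($p{\left(O \right)} = -48 + 6 \cdot 72 = -48 + 432 = 384$)
$\left(-2 - 1\right) 6 p{\left(6 \right)} 21 = \left(-2 - 1\right) 6 \cdot 384 \cdot 21 = \left(-3\right) 6 \cdot 384 \cdot 21 = \left(-18\right) 384 \cdot 21 = \left(-6912\right) 21 = -145152$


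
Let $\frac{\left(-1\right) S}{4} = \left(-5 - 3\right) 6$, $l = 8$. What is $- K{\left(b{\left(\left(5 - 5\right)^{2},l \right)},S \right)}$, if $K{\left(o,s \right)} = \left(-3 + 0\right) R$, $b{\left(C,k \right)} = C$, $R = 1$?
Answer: $3$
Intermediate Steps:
$S = 192$ ($S = - 4 \left(-5 - 3\right) 6 = - 4 \left(\left(-8\right) 6\right) = \left(-4\right) \left(-48\right) = 192$)
$K{\left(o,s \right)} = -3$ ($K{\left(o,s \right)} = \left(-3 + 0\right) 1 = \left(-3\right) 1 = -3$)
$- K{\left(b{\left(\left(5 - 5\right)^{2},l \right)},S \right)} = \left(-1\right) \left(-3\right) = 3$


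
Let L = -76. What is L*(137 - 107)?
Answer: -2280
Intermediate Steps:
L*(137 - 107) = -76*(137 - 107) = -76*30 = -2280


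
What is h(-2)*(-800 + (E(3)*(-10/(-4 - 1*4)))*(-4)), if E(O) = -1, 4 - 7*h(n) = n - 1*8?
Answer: -1590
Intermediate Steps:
h(n) = 12/7 - n/7 (h(n) = 4/7 - (n - 1*8)/7 = 4/7 - (n - 8)/7 = 4/7 - (-8 + n)/7 = 4/7 + (8/7 - n/7) = 12/7 - n/7)
h(-2)*(-800 + (E(3)*(-10/(-4 - 1*4)))*(-4)) = (12/7 - 1/7*(-2))*(-800 - (-10)/(-4 - 1*4)*(-4)) = (12/7 + 2/7)*(-800 - (-10)/(-4 - 4)*(-4)) = 2*(-800 - (-10)/(-8)*(-4)) = 2*(-800 - (-10)*(-1)/8*(-4)) = 2*(-800 - 1*5/4*(-4)) = 2*(-800 - 5/4*(-4)) = 2*(-800 + 5) = 2*(-795) = -1590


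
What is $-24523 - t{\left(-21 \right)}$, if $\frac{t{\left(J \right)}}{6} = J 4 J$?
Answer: $-35107$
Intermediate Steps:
$t{\left(J \right)} = 24 J^{2}$ ($t{\left(J \right)} = 6 J 4 J = 6 \cdot 4 J J = 6 \cdot 4 J^{2} = 24 J^{2}$)
$-24523 - t{\left(-21 \right)} = -24523 - 24 \left(-21\right)^{2} = -24523 - 24 \cdot 441 = -24523 - 10584 = -35107$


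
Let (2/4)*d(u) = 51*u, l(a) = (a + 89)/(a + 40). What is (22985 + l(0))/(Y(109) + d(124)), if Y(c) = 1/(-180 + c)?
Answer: 65283719/35920280 ≈ 1.8175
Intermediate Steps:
l(a) = (89 + a)/(40 + a)
d(u) = 102*u (d(u) = 2*(51*u) = 102*u)
(22985 + l(0))/(Y(109) + d(124)) = (22985 + (89 + 0)/(40 + 0))/(1/(-180 + 109) + 102*124) = (22985 + 89/40)/(1/(-71) + 12648) = (22985 + (1/40)*89)/(-1/71 + 12648) = (22985 + 89/40)/(898007/71) = (919489/40)*(71/898007) = 65283719/35920280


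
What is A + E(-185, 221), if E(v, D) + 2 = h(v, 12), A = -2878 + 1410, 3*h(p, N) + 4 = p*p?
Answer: 9937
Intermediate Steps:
h(p, N) = -4/3 + p²/3 (h(p, N) = -4/3 + (p*p)/3 = -4/3 + p²/3)
A = -1468
E(v, D) = -10/3 + v²/3 (E(v, D) = -2 + (-4/3 + v²/3) = -10/3 + v²/3)
A + E(-185, 221) = -1468 + (-10/3 + (⅓)*(-185)²) = -1468 + (-10/3 + (⅓)*34225) = -1468 + (-10/3 + 34225/3) = -1468 + 11405 = 9937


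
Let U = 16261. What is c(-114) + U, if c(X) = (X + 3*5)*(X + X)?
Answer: 38833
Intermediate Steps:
c(X) = 2*X*(15 + X) (c(X) = (X + 15)*(2*X) = (15 + X)*(2*X) = 2*X*(15 + X))
c(-114) + U = 2*(-114)*(15 - 114) + 16261 = 2*(-114)*(-99) + 16261 = 22572 + 16261 = 38833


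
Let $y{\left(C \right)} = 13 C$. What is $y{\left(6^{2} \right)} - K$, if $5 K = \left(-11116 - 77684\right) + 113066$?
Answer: $- \frac{21926}{5} \approx -4385.2$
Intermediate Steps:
$K = \frac{24266}{5}$ ($K = \frac{\left(-11116 - 77684\right) + 113066}{5} = \frac{-88800 + 113066}{5} = \frac{1}{5} \cdot 24266 = \frac{24266}{5} \approx 4853.2$)
$y{\left(6^{2} \right)} - K = 13 \cdot 6^{2} - \frac{24266}{5} = 13 \cdot 36 - \frac{24266}{5} = 468 - \frac{24266}{5} = - \frac{21926}{5}$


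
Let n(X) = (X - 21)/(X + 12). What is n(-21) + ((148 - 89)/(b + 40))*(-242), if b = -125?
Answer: 44024/255 ≈ 172.64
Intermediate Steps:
n(X) = (-21 + X)/(12 + X)
n(-21) + ((148 - 89)/(b + 40))*(-242) = (-21 - 21)/(12 - 21) + ((148 - 89)/(-125 + 40))*(-242) = -42/(-9) + (59/(-85))*(-242) = -1/9*(-42) + (59*(-1/85))*(-242) = 14/3 - 59/85*(-242) = 14/3 + 14278/85 = 44024/255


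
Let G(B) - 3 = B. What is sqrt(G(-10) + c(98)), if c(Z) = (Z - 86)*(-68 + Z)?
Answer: sqrt(353) ≈ 18.788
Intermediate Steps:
G(B) = 3 + B
c(Z) = (-86 + Z)*(-68 + Z)
sqrt(G(-10) + c(98)) = sqrt((3 - 10) + (5848 + 98**2 - 154*98)) = sqrt(-7 + (5848 + 9604 - 15092)) = sqrt(-7 + 360) = sqrt(353)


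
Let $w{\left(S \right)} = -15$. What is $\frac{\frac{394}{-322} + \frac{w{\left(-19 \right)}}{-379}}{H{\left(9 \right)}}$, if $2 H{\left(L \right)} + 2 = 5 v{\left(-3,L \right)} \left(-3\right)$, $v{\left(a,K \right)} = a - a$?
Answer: $\frac{72248}{61019} \approx 1.184$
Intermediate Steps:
$v{\left(a,K \right)} = 0$
$H{\left(L \right)} = -1$ ($H{\left(L \right)} = -1 + \frac{5 \cdot 0 \left(-3\right)}{2} = -1 + \frac{0 \left(-3\right)}{2} = -1 + \frac{1}{2} \cdot 0 = -1 + 0 = -1$)
$\frac{\frac{394}{-322} + \frac{w{\left(-19 \right)}}{-379}}{H{\left(9 \right)}} = \frac{\frac{394}{-322} - \frac{15}{-379}}{-1} = \left(394 \left(- \frac{1}{322}\right) - - \frac{15}{379}\right) \left(-1\right) = \left(- \frac{197}{161} + \frac{15}{379}\right) \left(-1\right) = \left(- \frac{72248}{61019}\right) \left(-1\right) = \frac{72248}{61019}$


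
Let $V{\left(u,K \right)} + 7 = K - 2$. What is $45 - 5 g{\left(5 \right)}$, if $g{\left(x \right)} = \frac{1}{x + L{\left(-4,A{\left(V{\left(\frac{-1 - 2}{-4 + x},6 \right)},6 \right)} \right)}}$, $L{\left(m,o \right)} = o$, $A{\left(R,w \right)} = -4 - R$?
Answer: $\frac{175}{4} \approx 43.75$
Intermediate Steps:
$V{\left(u,K \right)} = -9 + K$ ($V{\left(u,K \right)} = -7 + \left(K - 2\right) = -7 + \left(-2 + K\right) = -9 + K$)
$g{\left(x \right)} = \frac{1}{-1 + x}$ ($g{\left(x \right)} = \frac{1}{x - 1} = \frac{1}{-1 + x}$)
$45 - 5 g{\left(5 \right)} = 45 - \frac{5}{-1 + 5} = 45 - \frac{5}{4} = \frac{175}{4}$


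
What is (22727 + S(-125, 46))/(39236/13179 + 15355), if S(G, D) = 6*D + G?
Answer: 301509162/202402781 ≈ 1.4896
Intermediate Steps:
S(G, D) = G + 6*D
(22727 + S(-125, 46))/(39236/13179 + 15355) = (22727 + (-125 + 6*46))/(39236/13179 + 15355) = (22727 + (-125 + 276))/(39236*(1/13179) + 15355) = (22727 + 151)/(39236/13179 + 15355) = 22878/(202402781/13179) = 22878*(13179/202402781) = 301509162/202402781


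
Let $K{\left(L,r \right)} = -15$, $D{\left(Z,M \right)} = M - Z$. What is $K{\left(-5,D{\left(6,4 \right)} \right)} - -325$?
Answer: $310$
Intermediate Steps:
$K{\left(-5,D{\left(6,4 \right)} \right)} - -325 = -15 - -325 = -15 + 325 = 310$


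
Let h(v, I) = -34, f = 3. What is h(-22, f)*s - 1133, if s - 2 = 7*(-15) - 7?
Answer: 2607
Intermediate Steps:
s = -110 (s = 2 + (7*(-15) - 7) = 2 + (-105 - 7) = 2 - 112 = -110)
h(-22, f)*s - 1133 = -34*(-110) - 1133 = 3740 - 1133 = 2607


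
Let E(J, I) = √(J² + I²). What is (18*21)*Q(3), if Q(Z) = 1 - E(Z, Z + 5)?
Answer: 378 - 378*√73 ≈ -2851.6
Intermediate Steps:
E(J, I) = √(I² + J²)
Q(Z) = 1 - √(Z² + (5 + Z)²) (Q(Z) = 1 - √((Z + 5)² + Z²) = 1 - √((5 + Z)² + Z²) = 1 - √(Z² + (5 + Z)²))
(18*21)*Q(3) = (18*21)*(1 - √(3² + (5 + 3)²)) = 378*(1 - √(9 + 8²)) = 378*(1 - √(9 + 64)) = 378*(1 - √73) = 378 - 378*√73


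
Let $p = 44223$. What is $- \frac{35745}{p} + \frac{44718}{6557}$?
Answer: $\frac{581061383}{96656737} \approx 6.0116$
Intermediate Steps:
$- \frac{35745}{p} + \frac{44718}{6557} = - \frac{35745}{44223} + \frac{44718}{6557} = \left(-35745\right) \frac{1}{44223} + 44718 \cdot \frac{1}{6557} = - \frac{11915}{14741} + \frac{44718}{6557} = \frac{581061383}{96656737}$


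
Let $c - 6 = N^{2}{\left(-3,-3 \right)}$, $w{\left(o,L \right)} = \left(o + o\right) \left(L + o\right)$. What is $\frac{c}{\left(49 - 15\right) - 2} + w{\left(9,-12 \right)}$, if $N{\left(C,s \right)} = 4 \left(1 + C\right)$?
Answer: $- \frac{829}{16} \approx -51.813$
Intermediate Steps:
$w{\left(o,L \right)} = 2 o \left(L + o\right)$
$N{\left(C,s \right)} = 4 + 4 C$
$c = 70$ ($c = 6 + \left(4 + 4 \left(-3\right)\right)^{2} = 6 + \left(4 - 12\right)^{2} = 6 + \left(-8\right)^{2} = 6 + 64 = 70$)
$\frac{c}{\left(49 - 15\right) - 2} + w{\left(9,-12 \right)} = \frac{1}{\left(49 - 15\right) - 2} \cdot 70 + 2 \cdot 9 \left(-12 + 9\right) = \frac{1}{34 - 2} \cdot 70 + 2 \cdot 9 \left(-3\right) = \frac{1}{32} \cdot 70 - 54 = \frac{35}{16} - 54 = - \frac{829}{16}$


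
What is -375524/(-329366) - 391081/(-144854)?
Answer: 91602469071/23854991282 ≈ 3.8400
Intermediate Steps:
-375524/(-329366) - 391081/(-144854) = -375524*(-1/329366) - 391081*(-1/144854) = 187762/164683 + 391081/144854 = 91602469071/23854991282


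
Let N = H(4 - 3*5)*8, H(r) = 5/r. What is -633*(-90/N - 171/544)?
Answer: -8414469/544 ≈ -15468.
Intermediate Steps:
N = -40/11 (N = (5/(4 - 3*5))*8 = (5/(4 - 15))*8 = (5/(-11))*8 = (5*(-1/11))*8 = -5/11*8 = -40/11 ≈ -3.6364)
-633*(-90/N - 171/544) = -633*(-90/(-40/11) - 171/544) = -633*(-90*(-11/40) - 171*1/544) = -633*(99/4 - 171/544) = -633*13293/544 = -8414469/544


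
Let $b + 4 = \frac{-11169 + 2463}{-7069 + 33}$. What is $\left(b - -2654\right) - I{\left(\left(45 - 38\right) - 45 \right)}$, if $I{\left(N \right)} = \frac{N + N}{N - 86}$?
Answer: $\frac{289071801}{109058} \approx 2650.6$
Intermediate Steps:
$b = - \frac{9719}{3518}$ ($b = -4 + \frac{-11169 + 2463}{-7069 + 33} = -4 - \frac{8706}{-7036} = -4 - - \frac{4353}{3518} = -4 + \frac{4353}{3518} = - \frac{9719}{3518} \approx -2.7626$)
$I{\left(N \right)} = \frac{2 N}{-86 + N}$
$\left(b - -2654\right) - I{\left(\left(45 - 38\right) - 45 \right)} = \left(- \frac{9719}{3518} - -2654\right) - \frac{2 \left(\left(45 - 38\right) - 45\right)}{-86 + \left(\left(45 - 38\right) - 45\right)} = \left(- \frac{9719}{3518} + 2654\right) - \frac{2 \left(7 - 45\right)}{-86 + \left(7 - 45\right)} = \frac{9327053}{3518} - 2 \left(-38\right) \frac{1}{-86 - 38} = \frac{9327053}{3518} - 2 \left(-38\right) \frac{1}{-124} = \frac{9327053}{3518} - 2 \left(-38\right) \left(- \frac{1}{124}\right) = \frac{9327053}{3518} - \frac{19}{31} = \frac{289071801}{109058}$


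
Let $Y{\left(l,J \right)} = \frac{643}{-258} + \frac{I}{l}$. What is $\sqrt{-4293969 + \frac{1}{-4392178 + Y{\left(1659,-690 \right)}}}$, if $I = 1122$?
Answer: $\frac{i \sqrt{1686198905052294045359667531855}}{626649863059} \approx 2072.2 i$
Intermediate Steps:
$Y{\left(l,J \right)} = - \frac{643}{258} + \frac{1122}{l}$ ($Y{\left(l,J \right)} = \frac{643}{-258} + \frac{1122}{l} = 643 \left(- \frac{1}{258}\right) + \frac{1122}{l} = - \frac{643}{258} + \frac{1122}{l}$)
$\sqrt{-4293969 + \frac{1}{-4392178 + Y{\left(1659,-690 \right)}}} = \sqrt{-4293969 + \frac{1}{-4392178 - \left(\frac{643}{258} - \frac{1122}{1659}\right)}} = \sqrt{-4293969 + \frac{1}{-4392178 + \left(- \frac{643}{258} + 1122 \cdot \frac{1}{1659}\right)}} = \sqrt{-4293969 + \frac{1}{-4392178 + \left(- \frac{643}{258} + \frac{374}{553}\right)}} = \sqrt{-4293969 + \frac{1}{-4392178 - \frac{259087}{142674}}} = \sqrt{-4293969 + \frac{1}{- \frac{626649863059}{142674}}} = \sqrt{-4293969 - \frac{142674}{626649863059}} = \sqrt{- \frac{2690815085829733845}{626649863059}} = \frac{i \sqrt{1686198905052294045359667531855}}{626649863059}$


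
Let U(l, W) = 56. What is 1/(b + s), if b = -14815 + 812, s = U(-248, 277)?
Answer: -1/13947 ≈ -7.1700e-5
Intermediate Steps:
s = 56
b = -14003
1/(b + s) = 1/(-14003 + 56) = 1/(-13947) = -1/13947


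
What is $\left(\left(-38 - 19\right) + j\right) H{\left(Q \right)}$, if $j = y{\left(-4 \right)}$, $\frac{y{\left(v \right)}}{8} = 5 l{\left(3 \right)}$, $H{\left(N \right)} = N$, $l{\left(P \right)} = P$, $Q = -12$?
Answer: $-756$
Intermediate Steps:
$y{\left(v \right)} = 120$ ($y{\left(v \right)} = 8 \cdot 5 \cdot 3 = 8 \cdot 15 = 120$)
$j = 120$
$\left(\left(-38 - 19\right) + j\right) H{\left(Q \right)} = \left(\left(-38 - 19\right) + 120\right) \left(-12\right) = \left(-57 + 120\right) \left(-12\right) = 63 \left(-12\right) = -756$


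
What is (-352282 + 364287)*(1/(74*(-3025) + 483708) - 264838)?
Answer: -826187377401015/259858 ≈ -3.1794e+9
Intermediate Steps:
(-352282 + 364287)*(1/(74*(-3025) + 483708) - 264838) = 12005*(1/(-223850 + 483708) - 264838) = 12005*(1/259858 - 264838) = 12005*(-68820273003/259858) = -826187377401015/259858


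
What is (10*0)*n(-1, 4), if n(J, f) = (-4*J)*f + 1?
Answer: 0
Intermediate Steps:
n(J, f) = 1 - 4*J*f (n(J, f) = -4*J*f + 1 = 1 - 4*J*f)
(10*0)*n(-1, 4) = (10*0)*(1 - 4*(-1)*4) = 0*(1 + 16) = 0*17 = 0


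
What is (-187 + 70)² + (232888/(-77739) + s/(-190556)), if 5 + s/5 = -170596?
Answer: 202805754099043/14813632884 ≈ 13690.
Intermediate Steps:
s = -853005 (s = -25 + 5*(-170596) = -25 - 852980 = -853005)
(-187 + 70)² + (232888/(-77739) + s/(-190556)) = (-187 + 70)² + (232888/(-77739) - 853005/(-190556)) = (-117)² + (232888*(-1/77739) - 853005*(-1/190556)) = 13689 + (-232888/77739 + 853005/190556) = 13689 + 21933549967/14813632884 = 202805754099043/14813632884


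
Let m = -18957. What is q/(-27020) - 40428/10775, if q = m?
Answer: -177620577/58228100 ≈ -3.0504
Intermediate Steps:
q = -18957
q/(-27020) - 40428/10775 = -18957/(-27020) - 40428/10775 = -18957*(-1/27020) - 40428*1/10775 = 18957/27020 - 40428/10775 = -177620577/58228100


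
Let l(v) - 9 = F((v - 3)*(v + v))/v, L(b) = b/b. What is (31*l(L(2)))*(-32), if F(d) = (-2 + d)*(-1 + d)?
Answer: -38688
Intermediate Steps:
L(b) = 1
F(d) = (-1 + d)*(-2 + d)
l(v) = 9 + (2 - 6*v*(-3 + v) + 4*v²*(-3 + v)²)/v (l(v) = 9 + (2 + ((v - 3)*(v + v))² - 3*(v - 3)*(v + v))/v = 9 + (2 + ((-3 + v)*(2*v))² - 3*(-3 + v)*2*v)/v = 9 + (2 + (2*v*(-3 + v))² - 6*v*(-3 + v))/v = 9 + (2 + 4*v²*(-3 + v)² - 6*v*(-3 + v))/v = 9 + (2 - 6*v*(-3 + v) + 4*v²*(-3 + v)²)/v)
(31*l(L(2)))*(-32) = (31*(27 - 24*1² + 2/1 + 4*1³ + 30*1))*(-32) = (31*(27 - 24*1 + 2*1 + 4*1 + 30))*(-32) = (31*(27 - 24 + 2 + 4 + 30))*(-32) = (31*39)*(-32) = 1209*(-32) = -38688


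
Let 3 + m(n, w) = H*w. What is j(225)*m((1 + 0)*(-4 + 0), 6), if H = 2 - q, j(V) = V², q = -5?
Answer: 1974375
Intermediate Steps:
H = 7 (H = 2 - 1*(-5) = 2 + 5 = 7)
m(n, w) = -3 + 7*w
j(225)*m((1 + 0)*(-4 + 0), 6) = 225²*(-3 + 7*6) = 50625*(-3 + 42) = 50625*39 = 1974375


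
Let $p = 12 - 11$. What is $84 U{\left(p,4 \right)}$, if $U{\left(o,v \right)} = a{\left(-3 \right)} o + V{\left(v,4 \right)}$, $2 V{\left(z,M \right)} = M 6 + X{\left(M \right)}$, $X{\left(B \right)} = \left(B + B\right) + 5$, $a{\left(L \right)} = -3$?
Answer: $1302$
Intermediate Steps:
$p = 1$
$X{\left(B \right)} = 5 + 2 B$ ($X{\left(B \right)} = 2 B + 5 = 5 + 2 B$)
$V{\left(z,M \right)} = \frac{5}{2} + 4 M$ ($V{\left(z,M \right)} = \frac{M 6 + \left(5 + 2 M\right)}{2} = \frac{6 M + \left(5 + 2 M\right)}{2} = \frac{5 + 8 M}{2} = \frac{5}{2} + 4 M$)
$U{\left(o,v \right)} = \frac{37}{2} - 3 o$ ($U{\left(o,v \right)} = - 3 o + \left(\frac{5}{2} + 4 \cdot 4\right) = - 3 o + \left(\frac{5}{2} + 16\right) = - 3 o + \frac{37}{2} = \frac{37}{2} - 3 o$)
$84 U{\left(p,4 \right)} = 84 \left(\frac{37}{2} - 3\right) = 84 \cdot \frac{31}{2} = 1302$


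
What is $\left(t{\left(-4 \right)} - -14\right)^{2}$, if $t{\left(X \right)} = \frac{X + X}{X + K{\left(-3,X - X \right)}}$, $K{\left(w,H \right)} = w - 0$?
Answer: $\frac{11236}{49} \approx 229.31$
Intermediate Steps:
$K{\left(w,H \right)} = w$ ($K{\left(w,H \right)} = w + 0 = w$)
$t{\left(X \right)} = \frac{2 X}{-3 + X}$ ($t{\left(X \right)} = \frac{X + X}{X - 3} = \frac{2 X}{-3 + X}$)
$\left(t{\left(-4 \right)} - -14\right)^{2} = \left(2 \left(-4\right) \frac{1}{-3 - 4} - -14\right)^{2} = \left(2 \left(-4\right) \frac{1}{-7} + 14\right)^{2} = \left(2 \left(-4\right) \left(- \frac{1}{7}\right) + 14\right)^{2} = \left(\frac{8}{7} + 14\right)^{2} = \left(\frac{106}{7}\right)^{2} = \frac{11236}{49}$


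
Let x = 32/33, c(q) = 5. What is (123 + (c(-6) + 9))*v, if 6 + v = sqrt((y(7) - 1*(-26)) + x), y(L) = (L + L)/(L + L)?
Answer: -822 + 137*sqrt(30459)/33 ≈ -97.457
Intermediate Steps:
x = 32/33 (x = 32*(1/33) = 32/33 ≈ 0.96970)
y(L) = 1 (y(L) = (2*L)/((2*L)) = (2*L)*(1/(2*L)) = 1)
v = -6 + sqrt(30459)/33 (v = -6 + sqrt((1 - 1*(-26)) + 32/33) = -6 + sqrt((1 + 26) + 32/33) = -6 + sqrt(27 + 32/33) = -6 + sqrt(923/33) = -6 + sqrt(30459)/33 ≈ -0.71136)
(123 + (c(-6) + 9))*v = (123 + (5 + 9))*(-6 + sqrt(30459)/33) = (123 + 14)*(-6 + sqrt(30459)/33) = 137*(-6 + sqrt(30459)/33) = -822 + 137*sqrt(30459)/33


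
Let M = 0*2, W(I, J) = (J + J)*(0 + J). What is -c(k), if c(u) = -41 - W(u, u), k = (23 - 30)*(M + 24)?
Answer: 56489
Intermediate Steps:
W(I, J) = 2*J**2 (W(I, J) = (2*J)*J = 2*J**2)
M = 0
k = -168 (k = (23 - 30)*(0 + 24) = -7*24 = -168)
c(u) = -41 - 2*u**2
-c(k) = -(-41 - 2*(-168)**2) = -(-41 - 2*28224) = -(-41 - 56448) = -1*(-56489) = 56489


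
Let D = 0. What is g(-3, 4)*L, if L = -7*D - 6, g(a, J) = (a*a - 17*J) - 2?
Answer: 366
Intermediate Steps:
g(a, J) = -2 + a² - 17*J (g(a, J) = (a² - 17*J) - 2 = -2 + a² - 17*J)
L = -6 (L = -7*0 - 6 = 0 - 6 = -6)
g(-3, 4)*L = (-2 + (-3)² - 17*4)*(-6) = (-2 + 9 - 68)*(-6) = -61*(-6) = 366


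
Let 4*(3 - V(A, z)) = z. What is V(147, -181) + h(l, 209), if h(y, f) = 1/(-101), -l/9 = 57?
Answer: 19489/404 ≈ 48.240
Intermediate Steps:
l = -513 (l = -9*57 = -513)
h(y, f) = -1/101
V(A, z) = 3 - z/4
V(147, -181) + h(l, 209) = (3 - ¼*(-181)) - 1/101 = (3 + 181/4) - 1/101 = 193/4 - 1/101 = 19489/404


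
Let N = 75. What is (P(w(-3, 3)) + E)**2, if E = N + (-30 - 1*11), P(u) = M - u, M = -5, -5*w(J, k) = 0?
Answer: 841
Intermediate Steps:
w(J, k) = 0 (w(J, k) = -1/5*0 = 0)
P(u) = -5 - u
E = 34 (E = 75 + (-30 - 1*11) = 75 + (-30 - 11) = 75 - 41 = 34)
(P(w(-3, 3)) + E)**2 = ((-5 - 1*0) + 34)**2 = ((-5 + 0) + 34)**2 = (-5 + 34)**2 = 29**2 = 841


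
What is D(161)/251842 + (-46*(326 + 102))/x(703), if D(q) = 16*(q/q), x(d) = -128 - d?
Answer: 2479139296/104640351 ≈ 23.692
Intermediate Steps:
D(q) = 16 (D(q) = 16*1 = 16)
D(161)/251842 + (-46*(326 + 102))/x(703) = 16/251842 + (-46*(326 + 102))/(-128 - 1*703) = 16*(1/251842) + (-46*428)/(-128 - 703) = 8/125921 - 19688/(-831) = 8/125921 - 19688*(-1/831) = 8/125921 + 19688/831 = 2479139296/104640351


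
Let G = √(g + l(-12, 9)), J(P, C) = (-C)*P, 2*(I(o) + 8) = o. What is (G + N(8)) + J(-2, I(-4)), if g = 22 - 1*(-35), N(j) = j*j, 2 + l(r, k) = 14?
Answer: 44 + √69 ≈ 52.307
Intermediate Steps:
l(r, k) = 12 (l(r, k) = -2 + 14 = 12)
I(o) = -8 + o/2
N(j) = j²
g = 57 (g = 22 + 35 = 57)
J(P, C) = -C*P
G = √69 (G = √(57 + 12) = √69 ≈ 8.3066)
(G + N(8)) + J(-2, I(-4)) = (√69 + 8²) - 1*(-8 + (½)*(-4))*(-2) = (√69 + 64) - 1*(-8 - 2)*(-2) = (64 + √69) - 1*(-10)*(-2) = (64 + √69) - 20 = 44 + √69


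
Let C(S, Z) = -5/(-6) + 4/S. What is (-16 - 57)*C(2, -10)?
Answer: -1241/6 ≈ -206.83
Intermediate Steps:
C(S, Z) = ⅚ + 4/S (C(S, Z) = -5*(-⅙) + 4/S = ⅚ + 4/S)
(-16 - 57)*C(2, -10) = (-16 - 57)*(⅚ + 4/2) = -73*(⅚ + 4*(½)) = -73*(⅚ + 2) = -73*17/6 = -1241/6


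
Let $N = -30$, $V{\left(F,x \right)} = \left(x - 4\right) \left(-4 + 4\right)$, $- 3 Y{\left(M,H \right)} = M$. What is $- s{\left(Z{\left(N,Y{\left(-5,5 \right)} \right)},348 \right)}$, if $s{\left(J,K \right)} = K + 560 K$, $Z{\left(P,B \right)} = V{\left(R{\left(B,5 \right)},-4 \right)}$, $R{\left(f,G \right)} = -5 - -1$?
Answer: $-195228$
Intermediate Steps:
$R{\left(f,G \right)} = -4$ ($R{\left(f,G \right)} = -5 + 1 = -4$)
$Y{\left(M,H \right)} = - \frac{M}{3}$
$V{\left(F,x \right)} = 0$ ($V{\left(F,x \right)} = \left(-4 + x\right) 0 = 0$)
$Z{\left(P,B \right)} = 0$
$s{\left(J,K \right)} = 561 K$
$- s{\left(Z{\left(N,Y{\left(-5,5 \right)} \right)},348 \right)} = - 561 \cdot 348 = \left(-1\right) 195228 = -195228$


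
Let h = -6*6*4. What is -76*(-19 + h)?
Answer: 12388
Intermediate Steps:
h = -144 (h = -36*4 = -144)
-76*(-19 + h) = -76*(-19 - 144) = -76*(-163) = 12388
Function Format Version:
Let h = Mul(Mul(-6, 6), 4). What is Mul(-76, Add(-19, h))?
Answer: 12388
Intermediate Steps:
h = -144 (h = Mul(-36, 4) = -144)
Mul(-76, Add(-19, h)) = Mul(-76, Add(-19, -144)) = Mul(-76, -163) = 12388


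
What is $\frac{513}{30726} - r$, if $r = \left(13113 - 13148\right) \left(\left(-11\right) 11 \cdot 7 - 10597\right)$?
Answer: $- \frac{455814501}{1138} \approx -4.0054 \cdot 10^{5}$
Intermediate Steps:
$r = 400540$ ($r = - 35 \left(\left(-121\right) 7 - 10597\right) = - 35 \left(-847 - 10597\right) = \left(-35\right) \left(-11444\right) = 400540$)
$\frac{513}{30726} - r = \frac{513}{30726} - 400540 = 513 \cdot \frac{1}{30726} - 400540 = \frac{19}{1138} - 400540 = - \frac{455814501}{1138}$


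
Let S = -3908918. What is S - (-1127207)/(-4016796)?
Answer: -15701327313935/4016796 ≈ -3.9089e+6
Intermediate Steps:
S - (-1127207)/(-4016796) = -3908918 - (-1127207)/(-4016796) = -3908918 - (-1127207)*(-1)/4016796 = -3908918 - 1*1127207/4016796 = -3908918 - 1127207/4016796 = -15701327313935/4016796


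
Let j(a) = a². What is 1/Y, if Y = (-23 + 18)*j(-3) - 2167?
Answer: -1/2212 ≈ -0.00045208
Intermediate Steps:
Y = -2212 (Y = (-23 + 18)*(-3)² - 2167 = -5*9 - 2167 = -45 - 2167 = -2212)
1/Y = 1/(-2212) = -1/2212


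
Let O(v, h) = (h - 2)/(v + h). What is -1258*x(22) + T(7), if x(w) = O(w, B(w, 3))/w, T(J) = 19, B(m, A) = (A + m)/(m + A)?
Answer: 5436/253 ≈ 21.486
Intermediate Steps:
B(m, A) = 1 (B(m, A) = (A + m)/(A + m) = 1)
O(v, h) = (-2 + h)/(h + v)
x(w) = -1/(w*(1 + w)) (x(w) = ((-2 + 1)/(1 + w))/w = (-1/(1 + w))/w = -1/(w*(1 + w)))
-1258*x(22) + T(7) = -(-1258)/(22*(1 + 22)) + 19 = -(-1258)/(22*23) + 19 = -1258*(-1/506) + 19 = 629/253 + 19 = 5436/253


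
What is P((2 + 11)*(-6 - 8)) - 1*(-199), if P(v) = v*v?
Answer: 33323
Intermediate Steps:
P(v) = v²
P((2 + 11)*(-6 - 8)) - 1*(-199) = ((2 + 11)*(-6 - 8))² - 1*(-199) = (13*(-14))² + 199 = (-182)² + 199 = 33124 + 199 = 33323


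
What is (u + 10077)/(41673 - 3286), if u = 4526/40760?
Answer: 205371523/782327060 ≈ 0.26251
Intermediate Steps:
u = 2263/20380 (u = 4526*(1/40760) = 2263/20380 ≈ 0.11104)
(u + 10077)/(41673 - 3286) = (2263/20380 + 10077)/(41673 - 3286) = (205371523/20380)/38387 = (205371523/20380)*(1/38387) = 205371523/782327060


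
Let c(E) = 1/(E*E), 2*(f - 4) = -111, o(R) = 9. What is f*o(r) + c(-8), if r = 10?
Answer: -29663/64 ≈ -463.48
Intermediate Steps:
f = -103/2 (f = 4 + (½)*(-111) = 4 - 111/2 = -103/2 ≈ -51.500)
c(E) = E⁻²
f*o(r) + c(-8) = -103/2*9 + (-8)⁻² = -927/2 + 1/64 = -29663/64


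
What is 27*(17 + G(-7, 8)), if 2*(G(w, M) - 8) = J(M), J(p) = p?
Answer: 783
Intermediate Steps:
G(w, M) = 8 + M/2
27*(17 + G(-7, 8)) = 27*(17 + (8 + (½)*8)) = 27*(17 + (8 + 4)) = 27*(17 + 12) = 27*29 = 783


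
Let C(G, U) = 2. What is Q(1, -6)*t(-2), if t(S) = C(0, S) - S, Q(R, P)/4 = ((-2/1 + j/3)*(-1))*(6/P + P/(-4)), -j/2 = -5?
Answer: -32/3 ≈ -10.667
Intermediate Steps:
j = 10 (j = -2*(-5) = 10)
Q(R, P) = -32/P + 4*P/3 (Q(R, P) = 4*(((-2/1 + 10/3)*(-1))*(6/P + P/(-4))) = 4*(((-2*1 + 10*(⅓))*(-1))*(6/P + P*(-¼))) = 4*(((-2 + 10/3)*(-1))*(6/P - P/4)) = 4*(((4/3)*(-1))*(6/P - P/4)) = 4*(-4*(6/P - P/4)/3) = 4*(-8/P + P/3) = -32/P + 4*P/3)
t(S) = 2 - S
Q(1, -6)*t(-2) = (-32/(-6) + (4/3)*(-6))*(2 - 1*(-2)) = (-32*(-⅙) - 8)*(2 + 2) = (16/3 - 8)*4 = -8/3*4 = -32/3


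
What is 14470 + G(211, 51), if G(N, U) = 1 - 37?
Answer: 14434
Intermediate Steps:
G(N, U) = -36
14470 + G(211, 51) = 14470 - 36 = 14434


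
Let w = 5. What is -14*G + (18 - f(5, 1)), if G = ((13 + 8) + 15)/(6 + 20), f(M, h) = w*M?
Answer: -343/13 ≈ -26.385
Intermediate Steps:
f(M, h) = 5*M
G = 18/13 (G = (21 + 15)/26 = 36*(1/26) = 18/13 ≈ 1.3846)
-14*G + (18 - f(5, 1)) = -14*18/13 + (18 - 5*5) = -252/13 + (18 - 1*25) = -252/13 + (18 - 25) = -252/13 - 7 = -343/13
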